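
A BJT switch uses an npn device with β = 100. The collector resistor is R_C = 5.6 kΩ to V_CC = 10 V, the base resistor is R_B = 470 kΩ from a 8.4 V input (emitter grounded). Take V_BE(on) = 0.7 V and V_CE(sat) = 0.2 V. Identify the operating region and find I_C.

Assume active. Base-emitter loop: I_B = (V_BB − V_BE)/R_B = (8.4 − 0.7)/470 = 0.0164 mA.
I_C = β·I_B = 100×0.0164 = 1.64 mA.
V_CE = V_CC − I_C·R_C = 10 − 1.64×5.6 = 0.826 V > V_CE(sat), so the active-region assumption holds.

active; I_C ≈ 1.6 mA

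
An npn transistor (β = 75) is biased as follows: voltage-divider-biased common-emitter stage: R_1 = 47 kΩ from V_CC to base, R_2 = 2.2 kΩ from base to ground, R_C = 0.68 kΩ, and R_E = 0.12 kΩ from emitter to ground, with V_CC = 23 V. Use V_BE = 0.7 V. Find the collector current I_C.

Thevenize the base divider: V_Th = V_CC·R_2/(R_1+R_2) = 23×2.2/49.2 = 1.03 V, R_Th = R_1‖R_2 = 2.1 kΩ.
Base-emitter loop: V_Th = I_B·R_Th + V_BE + (β+1)I_B·R_E, so I_B = (1.03 − 0.7) / (2.1 + 76×0.12) = 0.0293 mA.
I_C = β·I_B = 75×0.0293 = 2.2 mA, and I_E = (β+1)I_B = 2.22 mA.
V_CE = V_CC − I_C·R_C − I_E·R_E = 23 − 2.2×0.68 − 2.22×0.12 = 21.2 V.
V_CE = 21.2 V > 0.2 V confirms active-region operation.

I_C ≈ 2.2 mA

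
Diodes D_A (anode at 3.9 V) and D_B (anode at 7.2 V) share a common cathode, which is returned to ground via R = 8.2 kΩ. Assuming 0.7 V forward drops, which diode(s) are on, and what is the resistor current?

Assume both conduct. Then node N would need to be at both 3.9−0.7 = 3.2 V and 7.2−0.7 = 6.5 V, which is impossible.
Assume only D_B conducts: V_N = 7.2 − 0.7 = 6.5 V, so I_R = 6.5/8.2 = 0.793 mA.
Check D_A: its anode-to-cathode voltage is 3.9 − 6.5 = -2.6 V < 0.7 V, so it is off. The assumption is consistent.

Only D_B conducts; I_R ≈ 0.79 mA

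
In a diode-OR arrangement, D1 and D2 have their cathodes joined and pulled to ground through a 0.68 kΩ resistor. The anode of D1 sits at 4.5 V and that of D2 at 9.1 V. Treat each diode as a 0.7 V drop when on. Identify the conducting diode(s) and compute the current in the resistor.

Only D2 conducts; I_R ≈ 12 mA

Assume both conduct. Then node N would need to be at both 4.5−0.7 = 3.8 V and 9.1−0.7 = 8.4 V, which is impossible.
Assume only D2 conducts: V_N = 9.1 − 0.7 = 8.4 V, so I_R = 8.4/0.68 = 12.4 mA.
Check D1: its anode-to-cathode voltage is 4.5 − 8.4 = -3.9 V < 0.7 V, so it is off. The assumption is consistent.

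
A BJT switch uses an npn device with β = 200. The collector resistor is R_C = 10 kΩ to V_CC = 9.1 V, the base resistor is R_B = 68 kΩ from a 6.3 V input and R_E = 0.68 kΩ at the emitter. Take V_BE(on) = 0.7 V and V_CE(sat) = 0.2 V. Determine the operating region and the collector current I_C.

Assume active: I_B = (6.3 − 0.7)/(68 + 201×0.68) = 0.0274 mA, I_C = β·I_B = 5.47 mA.
Then V_CE = 9.1 − 5.47×10 − 5.5×0.68 = -49.4 V < 0.2 V — the active assumption fails.
Re-solve with V_CE = 0.2 V. KCL at the emitter: V_E/R_E = (V_BB−0.7−V_E)/R_B + (V_CC−0.2−V_E)/R_C, giving V_E = 0.613 V.
I_C = (V_CC − 0.2 − V_E)/R_C = (8.9 − 0.613)/10 = 0.829 mA.
Check: I_B = (5.6 − 0.613)/68 = 0.0733 mA, and β·I_B = 14.7 mA > I_C, confirming saturation.

saturation; I_C ≈ 0.83 mA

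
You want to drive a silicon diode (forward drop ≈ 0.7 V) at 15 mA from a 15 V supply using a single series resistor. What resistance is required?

The resistor drops V_S − V_D = 15 − 0.7 = 14.3 V at 15 mA.
R = 14.3 V / 15 mA = 0.953 kΩ.

R ≈ 0.95 kΩ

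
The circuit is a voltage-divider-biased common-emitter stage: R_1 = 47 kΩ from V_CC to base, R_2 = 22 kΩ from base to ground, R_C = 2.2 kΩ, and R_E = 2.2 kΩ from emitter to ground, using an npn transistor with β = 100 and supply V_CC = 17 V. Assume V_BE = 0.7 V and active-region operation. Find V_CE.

V_CE ≈ 8.2 V

Thevenize the base divider: V_Th = V_CC·R_2/(R_1+R_2) = 17×22/69 = 5.42 V, R_Th = R_1‖R_2 = 15 kΩ.
Base-emitter loop: V_Th = I_B·R_Th + V_BE + (β+1)I_B·R_E, so I_B = (5.42 − 0.7) / (15 + 101×2.2) = 0.0199 mA.
I_C = β·I_B = 100×0.0199 = 1.99 mA, and I_E = (β+1)I_B = 2.01 mA.
V_CE = V_CC − I_C·R_C − I_E·R_E = 17 − 1.99×2.2 − 2.01×2.2 = 8.2 V.
V_CE = 8.2 V > 0.2 V confirms active-region operation.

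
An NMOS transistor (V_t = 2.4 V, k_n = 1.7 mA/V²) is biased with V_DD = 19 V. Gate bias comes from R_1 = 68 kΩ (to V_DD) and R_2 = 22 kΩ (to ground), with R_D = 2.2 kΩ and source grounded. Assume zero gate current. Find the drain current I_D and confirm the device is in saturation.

V_G = V_DD·R_2/(R_1+R_2) = 19×22/90 = 4.64 V. With the source grounded, V_GS = V_G = 4.64 V.
Assume saturation: I_D = (k_n/2)(V_GS − V_t)² = (1.7/2)×(4.64 − 2.4)² = 0.85×2.24² = 4.28 mA.
V_DS = V_DD − I_D·R_D = 19 − 4.28×2.2 = 9.58 V.
Saturation requires V_DS ≥ V_GS − V_t = 2.24 V; 9.58 ≥ 2.24 ✓.

I_D ≈ 4.3 mA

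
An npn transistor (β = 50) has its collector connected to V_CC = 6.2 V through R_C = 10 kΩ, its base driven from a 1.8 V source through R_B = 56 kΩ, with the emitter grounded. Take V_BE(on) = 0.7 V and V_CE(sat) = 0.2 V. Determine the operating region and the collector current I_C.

saturation; I_C ≈ 0.6 mA

Assume active: I_B = (1.8 − 0.7)/56 = 0.0196 mA, giving I_C = β·I_B = 0.982 mA.
But then V_CE = 6.2 − 0.982×10 = -3.62 V < V_CE(sat) = 0.2 V — impossible in the active region.
So the transistor is saturated. With V_CE = 0.2 V, I_C = (V_CC − 0.2)/R_C = 6/10 = 0.6 mA.
Check: β·I_B = 0.982 mA > I_C = 0.6 mA, confirming saturation.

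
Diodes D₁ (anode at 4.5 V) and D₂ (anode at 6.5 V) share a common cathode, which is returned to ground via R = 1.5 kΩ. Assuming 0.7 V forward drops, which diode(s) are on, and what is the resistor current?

Assume both conduct. Then node N would need to be at both 4.5−0.7 = 3.8 V and 6.5−0.7 = 5.8 V, which is impossible.
Assume only D₂ conducts: V_N = 6.5 − 0.7 = 5.8 V, so I_R = 5.8/1.5 = 3.87 mA.
Check D₁: its anode-to-cathode voltage is 4.5 − 5.8 = -1.3 V < 0.7 V, so it is off. The assumption is consistent.

Only D₂ conducts; I_R ≈ 3.9 mA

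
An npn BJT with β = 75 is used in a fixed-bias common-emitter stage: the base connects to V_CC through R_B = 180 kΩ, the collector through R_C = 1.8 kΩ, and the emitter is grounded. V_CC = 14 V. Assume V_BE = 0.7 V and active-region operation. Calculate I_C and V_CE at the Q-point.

Base loop: V_CC = I_B·R_B + V_BE, so I_B = (14 − 0.7)/180 kΩ = 0.0739 mA.
In the active region I_C = β·I_B = 75 × 0.0739 = 5.54 mA.
Collector loop: V_CE = V_CC − I_C·R_C = 14 − 5.54×1.8 = 4.02 V.
Since V_CE = 4.02 V > V_CE(sat) ≈ 0.2 V, the transistor is in the active region as assumed.

I_C ≈ 5.5 mA, V_CE ≈ 4 V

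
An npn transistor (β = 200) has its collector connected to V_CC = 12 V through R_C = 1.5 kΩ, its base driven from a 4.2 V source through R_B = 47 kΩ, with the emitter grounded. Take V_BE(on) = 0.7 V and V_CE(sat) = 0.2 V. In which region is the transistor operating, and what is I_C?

Assume active: I_B = (4.2 − 0.7)/47 = 0.0745 mA, giving I_C = β·I_B = 14.9 mA.
But then V_CE = 12 − 14.9×1.5 = -10.3 V < V_CE(sat) = 0.2 V — impossible in the active region.
So the transistor is saturated. With V_CE = 0.2 V, I_C = (V_CC − 0.2)/R_C = 11.8/1.5 = 7.87 mA.
Check: β·I_B = 14.9 mA > I_C = 7.87 mA, confirming saturation.

saturation; I_C ≈ 7.9 mA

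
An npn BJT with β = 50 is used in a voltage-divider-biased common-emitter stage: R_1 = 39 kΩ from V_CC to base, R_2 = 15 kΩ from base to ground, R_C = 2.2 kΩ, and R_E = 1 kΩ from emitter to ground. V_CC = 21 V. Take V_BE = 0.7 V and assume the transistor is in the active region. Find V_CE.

Thevenize the base divider: V_Th = V_CC·R_2/(R_1+R_2) = 21×15/54 = 5.83 V, R_Th = R_1‖R_2 = 10.8 kΩ.
Base-emitter loop: V_Th = I_B·R_Th + V_BE + (β+1)I_B·R_E, so I_B = (5.83 − 0.7) / (10.8 + 51×1) = 0.083 mA.
I_C = β·I_B = 50×0.083 = 4.15 mA, and I_E = (β+1)I_B = 4.23 mA.
V_CE = V_CC − I_C·R_C − I_E·R_E = 21 − 4.15×2.2 − 4.23×1 = 7.63 V.
V_CE = 7.63 V > 0.2 V confirms active-region operation.

V_CE ≈ 7.6 V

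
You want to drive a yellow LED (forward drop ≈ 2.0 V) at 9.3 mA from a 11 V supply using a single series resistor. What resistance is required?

R ≈ 0.97 kΩ

The resistor drops V_S − V_D = 11 − 2.0 = 9 V at 9.3 mA.
R = 9 V / 9.3 mA = 0.968 kΩ.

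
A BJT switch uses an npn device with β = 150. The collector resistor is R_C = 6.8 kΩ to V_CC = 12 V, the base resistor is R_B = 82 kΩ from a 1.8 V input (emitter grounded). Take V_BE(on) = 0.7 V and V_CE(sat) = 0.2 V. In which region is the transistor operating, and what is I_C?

Assume active: I_B = (1.8 − 0.7)/82 = 0.0134 mA, giving I_C = β·I_B = 2.01 mA.
But then V_CE = 12 − 2.01×6.8 = -1.68 V < V_CE(sat) = 0.2 V — impossible in the active region.
So the transistor is saturated. With V_CE = 0.2 V, I_C = (V_CC − 0.2)/R_C = 11.8/6.8 = 1.74 mA.
Check: β·I_B = 2.01 mA > I_C = 1.74 mA, confirming saturation.

saturation; I_C ≈ 1.7 mA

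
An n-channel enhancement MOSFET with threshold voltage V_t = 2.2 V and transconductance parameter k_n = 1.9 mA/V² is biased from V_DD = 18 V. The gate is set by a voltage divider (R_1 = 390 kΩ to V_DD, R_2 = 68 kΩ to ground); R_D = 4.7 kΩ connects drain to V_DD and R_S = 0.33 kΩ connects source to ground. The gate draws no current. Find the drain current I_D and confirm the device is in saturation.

I_D ≈ 0.17 mA

V_G = V_DD·R_2/(R_1+R_2) = 18×68/458 = 2.67 V.
Assume saturation: I_D = (k_n/2)(V_GS − V_t)² with V_GS = V_G − I_D·R_S = 2.67 − 0.33·I_D.
Substituting gives 0.103·I_D² − 1.3·I_D + 0.212 = 0, with roots I_D = 0.166 or 12.4 mA.
The root I_D = 12.4 mA gives V_GS = -1.41 V ≤ V_t, so take I_D = 0.166 mA.
Then V_GS = 2.62 V and V_DS = V_DD − I_D(R_D+R_S) = 18 − 0.166×5.03 = 17.2 V.
Saturation requires V_DS ≥ V_GS − V_t = 0.418 V; 17.2 ≥ 0.418 ✓.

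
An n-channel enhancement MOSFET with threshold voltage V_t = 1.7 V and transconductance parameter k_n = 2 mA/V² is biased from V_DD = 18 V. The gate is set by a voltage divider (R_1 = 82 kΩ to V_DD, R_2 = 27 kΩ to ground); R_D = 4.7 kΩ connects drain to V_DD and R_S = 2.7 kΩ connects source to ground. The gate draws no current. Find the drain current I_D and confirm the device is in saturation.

I_D ≈ 0.71 mA

V_G = V_DD·R_2/(R_1+R_2) = 18×27/109 = 4.46 V.
Assume saturation: I_D = (k_n/2)(V_GS − V_t)² with V_GS = V_G − I_D·R_S = 4.46 − 2.7·I_D.
Substituting gives 7.29·I_D² − 15.9·I_D + 7.61 = 0, with roots I_D = 0.71 or 1.47 mA.
The root I_D = 1.47 mA gives V_GS = 0.487 V ≤ V_t, so take I_D = 0.71 mA.
Then V_GS = 2.54 V and V_DS = V_DD − I_D(R_D+R_S) = 18 − 0.71×7.4 = 12.7 V.
Saturation requires V_DS ≥ V_GS − V_t = 0.842 V; 12.7 ≥ 0.842 ✓.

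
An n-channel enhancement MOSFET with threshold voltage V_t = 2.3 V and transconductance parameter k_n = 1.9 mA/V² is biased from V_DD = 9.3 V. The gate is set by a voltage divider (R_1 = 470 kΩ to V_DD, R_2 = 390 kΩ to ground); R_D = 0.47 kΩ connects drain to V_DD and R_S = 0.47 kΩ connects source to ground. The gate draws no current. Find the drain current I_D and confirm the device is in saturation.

I_D ≈ 1.5 mA

V_G = V_DD·R_2/(R_1+R_2) = 9.3×390/860 = 4.22 V.
Assume saturation: I_D = (k_n/2)(V_GS − V_t)² with V_GS = V_G − I_D·R_S = 4.22 − 0.47·I_D.
Substituting gives 0.21·I_D² − 2.71·I_D + 3.49 = 0, with roots I_D = 1.45 or 11.5 mA.
The root I_D = 11.5 mA gives V_GS = -1.18 V ≤ V_t, so take I_D = 1.45 mA.
Then V_GS = 3.54 V and V_DS = V_DD − I_D(R_D+R_S) = 9.3 − 1.45×0.94 = 7.94 V.
Saturation requires V_DS ≥ V_GS − V_t = 1.24 V; 7.94 ≥ 1.24 ✓.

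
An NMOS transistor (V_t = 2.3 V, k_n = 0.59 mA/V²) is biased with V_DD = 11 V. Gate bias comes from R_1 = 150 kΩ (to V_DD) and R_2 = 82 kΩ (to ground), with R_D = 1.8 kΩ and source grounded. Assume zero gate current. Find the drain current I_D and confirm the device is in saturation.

I_D ≈ 0.74 mA

V_G = V_DD·R_2/(R_1+R_2) = 11×82/232 = 3.89 V. With the source grounded, V_GS = V_G = 3.89 V.
Assume saturation: I_D = (k_n/2)(V_GS − V_t)² = (0.59/2)×(3.89 − 2.3)² = 0.295×1.59² = 0.744 mA.
V_DS = V_DD − I_D·R_D = 11 − 0.744×1.8 = 9.66 V.
Saturation requires V_DS ≥ V_GS − V_t = 1.59 V; 9.66 ≥ 1.59 ✓.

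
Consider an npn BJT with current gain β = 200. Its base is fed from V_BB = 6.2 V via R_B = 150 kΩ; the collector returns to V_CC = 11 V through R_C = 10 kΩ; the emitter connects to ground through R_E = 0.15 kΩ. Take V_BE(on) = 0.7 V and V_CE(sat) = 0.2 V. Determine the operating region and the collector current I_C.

saturation; I_C ≈ 1.1 mA

Assume active: I_B = (6.2 − 0.7)/(150 + 201×0.15) = 0.0305 mA, I_C = β·I_B = 6.11 mA.
Then V_CE = 11 − 6.11×10 − 6.14×0.15 = -51 V < 0.2 V — the active assumption fails.
Re-solve with V_CE = 0.2 V. KCL at the emitter: V_E/R_E = (V_BB−0.7−V_E)/R_B + (V_CC−0.2−V_E)/R_C, giving V_E = 0.165 V.
I_C = (V_CC − 0.2 − V_E)/R_C = (10.8 − 0.165)/10 = 1.06 mA.
Check: I_B = (5.5 − 0.165)/150 = 0.0356 mA, and β·I_B = 7.11 mA > I_C, confirming saturation.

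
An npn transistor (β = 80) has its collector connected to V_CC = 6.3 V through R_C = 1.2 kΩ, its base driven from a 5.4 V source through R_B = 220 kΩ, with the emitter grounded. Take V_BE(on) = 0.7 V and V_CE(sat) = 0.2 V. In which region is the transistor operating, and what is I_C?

Assume active. Base-emitter loop: I_B = (V_BB − V_BE)/R_B = (5.4 − 0.7)/220 = 0.0214 mA.
I_C = β·I_B = 80×0.0214 = 1.71 mA.
V_CE = V_CC − I_C·R_C = 6.3 − 1.71×1.2 = 4.25 V > V_CE(sat), so the active-region assumption holds.

active; I_C ≈ 1.7 mA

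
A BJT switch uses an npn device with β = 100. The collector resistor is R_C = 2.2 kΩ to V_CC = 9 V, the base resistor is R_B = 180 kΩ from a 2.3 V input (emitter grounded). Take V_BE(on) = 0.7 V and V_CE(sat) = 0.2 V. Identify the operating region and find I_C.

Assume active. Base-emitter loop: I_B = (V_BB − V_BE)/R_B = (2.3 − 0.7)/180 = 0.00889 mA.
I_C = β·I_B = 100×0.00889 = 0.889 mA.
V_CE = V_CC − I_C·R_C = 9 − 0.889×2.2 = 7.04 V > V_CE(sat), so the active-region assumption holds.

active; I_C ≈ 0.89 mA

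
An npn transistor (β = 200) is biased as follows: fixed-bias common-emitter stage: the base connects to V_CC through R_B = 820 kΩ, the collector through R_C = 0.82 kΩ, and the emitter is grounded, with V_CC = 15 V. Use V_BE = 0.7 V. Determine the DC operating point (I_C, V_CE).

I_C ≈ 3.5 mA, V_CE ≈ 12 V

Base loop: V_CC = I_B·R_B + V_BE, so I_B = (15 − 0.7)/820 kΩ = 0.0174 mA.
In the active region I_C = β·I_B = 200 × 0.0174 = 3.49 mA.
Collector loop: V_CE = V_CC − I_C·R_C = 15 − 3.49×0.82 = 12.1 V.
Since V_CE = 12.1 V > V_CE(sat) ≈ 0.2 V, the transistor is in the active region as assumed.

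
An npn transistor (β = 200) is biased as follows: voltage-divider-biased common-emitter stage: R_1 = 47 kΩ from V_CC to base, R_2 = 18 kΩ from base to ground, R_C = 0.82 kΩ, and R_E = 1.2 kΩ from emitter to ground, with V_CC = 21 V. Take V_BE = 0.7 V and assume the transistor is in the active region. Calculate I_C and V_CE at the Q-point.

I_C ≈ 4 mA, V_CE ≈ 13 V

Thevenize the base divider: V_Th = V_CC·R_2/(R_1+R_2) = 21×18/65 = 5.82 V, R_Th = R_1‖R_2 = 13 kΩ.
Base-emitter loop: V_Th = I_B·R_Th + V_BE + (β+1)I_B·R_E, so I_B = (5.82 − 0.7) / (13 + 201×1.2) = 0.0201 mA.
I_C = β·I_B = 200×0.0201 = 4.02 mA, and I_E = (β+1)I_B = 4.04 mA.
V_CE = V_CC − I_C·R_C − I_E·R_E = 21 − 4.02×0.82 − 4.04×1.2 = 12.8 V.
V_CE = 12.8 V > 0.2 V confirms active-region operation.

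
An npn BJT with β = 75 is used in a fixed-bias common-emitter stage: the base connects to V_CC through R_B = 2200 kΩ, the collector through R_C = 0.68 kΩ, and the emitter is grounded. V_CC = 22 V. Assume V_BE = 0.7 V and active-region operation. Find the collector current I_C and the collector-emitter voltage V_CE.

Base loop: V_CC = I_B·R_B + V_BE, so I_B = (22 − 0.7)/2200 kΩ = 0.00968 mA.
In the active region I_C = β·I_B = 75 × 0.00968 = 0.726 mA.
Collector loop: V_CE = V_CC − I_C·R_C = 22 − 0.726×0.68 = 21.5 V.
Since V_CE = 21.5 V > V_CE(sat) ≈ 0.2 V, the transistor is in the active region as assumed.

I_C ≈ 0.73 mA, V_CE ≈ 22 V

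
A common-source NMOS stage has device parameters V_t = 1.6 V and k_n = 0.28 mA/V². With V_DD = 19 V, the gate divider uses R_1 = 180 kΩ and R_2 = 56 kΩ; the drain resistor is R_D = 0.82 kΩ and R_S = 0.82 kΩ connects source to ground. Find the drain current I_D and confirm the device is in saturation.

I_D ≈ 0.74 mA

V_G = V_DD·R_2/(R_1+R_2) = 19×56/236 = 4.51 V.
Assume saturation: I_D = (k_n/2)(V_GS − V_t)² with V_GS = V_G − I_D·R_S = 4.51 − 0.82·I_D.
Substituting gives 0.0941·I_D² − 1.67·I_D + 1.18 = 0, with roots I_D = 0.741 or 17 mA.
The root I_D = 17 mA gives V_GS = -9.41 V ≤ V_t, so take I_D = 0.741 mA.
Then V_GS = 3.9 V and V_DS = V_DD − I_D(R_D+R_S) = 19 − 0.741×1.64 = 17.8 V.
Saturation requires V_DS ≥ V_GS − V_t = 2.3 V; 17.8 ≥ 2.3 ✓.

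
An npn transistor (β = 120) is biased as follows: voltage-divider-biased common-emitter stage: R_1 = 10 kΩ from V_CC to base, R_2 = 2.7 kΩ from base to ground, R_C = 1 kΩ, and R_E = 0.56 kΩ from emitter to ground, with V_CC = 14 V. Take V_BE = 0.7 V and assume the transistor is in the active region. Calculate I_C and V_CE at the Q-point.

I_C ≈ 3.9 mA, V_CE ≈ 7.9 V

Thevenize the base divider: V_Th = V_CC·R_2/(R_1+R_2) = 14×2.7/12.7 = 2.98 V, R_Th = R_1‖R_2 = 2.13 kΩ.
Base-emitter loop: V_Th = I_B·R_Th + V_BE + (β+1)I_B·R_E, so I_B = (2.98 − 0.7) / (2.13 + 121×0.56) = 0.0326 mA.
I_C = β·I_B = 120×0.0326 = 3.91 mA, and I_E = (β+1)I_B = 3.94 mA.
V_CE = V_CC − I_C·R_C − I_E·R_E = 14 − 3.91×1 − 3.94×0.56 = 7.88 V.
V_CE = 7.88 V > 0.2 V confirms active-region operation.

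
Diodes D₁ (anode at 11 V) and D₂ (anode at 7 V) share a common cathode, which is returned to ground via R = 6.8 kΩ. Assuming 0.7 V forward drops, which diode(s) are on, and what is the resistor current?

Assume both conduct. Then node N would need to be at both 11−0.7 = 10.3 V and 7−0.7 = 6.3 V, which is impossible.
Assume only D₁ conducts: V_N = 11 − 0.7 = 10.3 V, so I_R = 10.3/6.8 = 1.51 mA.
Check D₂: its anode-to-cathode voltage is 7 − 10.3 = -3.3 V < 0.7 V, so it is off. The assumption is consistent.

Only D₁ conducts; I_R ≈ 1.5 mA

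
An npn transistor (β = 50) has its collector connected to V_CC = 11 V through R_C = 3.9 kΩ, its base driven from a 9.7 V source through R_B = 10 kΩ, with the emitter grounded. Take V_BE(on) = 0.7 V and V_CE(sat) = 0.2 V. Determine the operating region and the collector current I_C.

saturation; I_C ≈ 2.8 mA

Assume active: I_B = (9.7 − 0.7)/10 = 0.9 mA, giving I_C = β·I_B = 45 mA.
But then V_CE = 11 − 45×3.9 = -164 V < V_CE(sat) = 0.2 V — impossible in the active region.
So the transistor is saturated. With V_CE = 0.2 V, I_C = (V_CC − 0.2)/R_C = 10.8/3.9 = 2.77 mA.
Check: β·I_B = 45 mA > I_C = 2.77 mA, confirming saturation.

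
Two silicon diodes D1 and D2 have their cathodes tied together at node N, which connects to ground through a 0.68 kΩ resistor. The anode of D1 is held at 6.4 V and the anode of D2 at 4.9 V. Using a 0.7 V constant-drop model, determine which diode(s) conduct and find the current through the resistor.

Assume both conduct. Then node N would need to be at both 6.4−0.7 = 5.7 V and 4.9−0.7 = 4.2 V, which is impossible.
Assume only D1 conducts: V_N = 6.4 − 0.7 = 5.7 V, so I_R = 5.7/0.68 = 8.38 mA.
Check D2: its anode-to-cathode voltage is 4.9 − 5.7 = -0.8 V < 0.7 V, so it is off. The assumption is consistent.

Only D1 conducts; I_R ≈ 8.4 mA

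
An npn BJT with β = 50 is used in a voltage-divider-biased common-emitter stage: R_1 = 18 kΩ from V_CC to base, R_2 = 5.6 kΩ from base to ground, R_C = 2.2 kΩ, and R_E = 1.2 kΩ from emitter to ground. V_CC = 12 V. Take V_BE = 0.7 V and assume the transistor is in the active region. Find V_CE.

V_CE ≈ 6.4 V

Thevenize the base divider: V_Th = V_CC·R_2/(R_1+R_2) = 12×5.6/23.6 = 2.85 V, R_Th = R_1‖R_2 = 4.27 kΩ.
Base-emitter loop: V_Th = I_B·R_Th + V_BE + (β+1)I_B·R_E, so I_B = (2.85 − 0.7) / (4.27 + 51×1.2) = 0.0328 mA.
I_C = β·I_B = 50×0.0328 = 1.64 mA, and I_E = (β+1)I_B = 1.67 mA.
V_CE = V_CC − I_C·R_C − I_E·R_E = 12 − 1.64×2.2 − 1.67×1.2 = 6.38 V.
V_CE = 6.38 V > 0.2 V confirms active-region operation.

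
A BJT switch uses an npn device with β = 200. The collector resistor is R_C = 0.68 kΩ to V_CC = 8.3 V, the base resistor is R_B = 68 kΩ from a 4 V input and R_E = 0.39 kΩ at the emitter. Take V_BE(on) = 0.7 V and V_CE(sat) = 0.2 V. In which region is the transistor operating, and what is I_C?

active; I_C ≈ 4.5 mA

Assume active. Base-emitter loop: I_B = (V_BB − V_BE)/(R_B + (β+1)R_E) = (4 − 0.7)/(68 + 201×0.39) = 0.0225 mA.
I_C = β·I_B = 200×0.0225 = 4.51 mA.
V_CE = V_CC − I_C·R_C − I_E·R_E = 8.3 − 4.51×0.68 − 4.53×0.39 = 3.47 V > V_CE(sat), so the active-region assumption holds.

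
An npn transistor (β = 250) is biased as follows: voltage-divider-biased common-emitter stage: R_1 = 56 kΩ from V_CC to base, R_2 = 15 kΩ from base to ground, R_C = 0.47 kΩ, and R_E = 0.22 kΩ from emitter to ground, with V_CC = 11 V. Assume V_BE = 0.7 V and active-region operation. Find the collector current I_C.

Thevenize the base divider: V_Th = V_CC·R_2/(R_1+R_2) = 11×15/71 = 2.32 V, R_Th = R_1‖R_2 = 11.8 kΩ.
Base-emitter loop: V_Th = I_B·R_Th + V_BE + (β+1)I_B·R_E, so I_B = (2.32 − 0.7) / (11.8 + 251×0.22) = 0.0242 mA.
I_C = β·I_B = 250×0.0242 = 6.05 mA, and I_E = (β+1)I_B = 6.08 mA.
V_CE = V_CC − I_C·R_C − I_E·R_E = 11 − 6.05×0.47 − 6.08×0.22 = 6.82 V.
V_CE = 6.82 V > 0.2 V confirms active-region operation.

I_C ≈ 6.1 mA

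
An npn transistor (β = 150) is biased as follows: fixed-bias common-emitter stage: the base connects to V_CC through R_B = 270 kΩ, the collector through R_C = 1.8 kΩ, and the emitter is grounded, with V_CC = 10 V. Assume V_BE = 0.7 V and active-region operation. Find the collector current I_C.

I_C ≈ 5.2 mA

Base loop: V_CC = I_B·R_B + V_BE, so I_B = (10 − 0.7)/270 kΩ = 0.0344 mA.
In the active region I_C = β·I_B = 150 × 0.0344 = 5.17 mA.
Collector loop: V_CE = V_CC − I_C·R_C = 10 − 5.17×1.8 = 0.7 V.
Since V_CE = 0.7 V > V_CE(sat) ≈ 0.2 V, the transistor is in the active region as assumed.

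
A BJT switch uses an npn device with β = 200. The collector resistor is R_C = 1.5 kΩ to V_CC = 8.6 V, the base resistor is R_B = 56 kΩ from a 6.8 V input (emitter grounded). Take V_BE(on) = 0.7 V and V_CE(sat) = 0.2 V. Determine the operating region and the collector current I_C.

Assume active: I_B = (6.8 − 0.7)/56 = 0.109 mA, giving I_C = β·I_B = 21.8 mA.
But then V_CE = 8.6 − 21.8×1.5 = -24.1 V < V_CE(sat) = 0.2 V — impossible in the active region.
So the transistor is saturated. With V_CE = 0.2 V, I_C = (V_CC − 0.2)/R_C = 8.4/1.5 = 5.6 mA.
Check: β·I_B = 21.8 mA > I_C = 5.6 mA, confirming saturation.

saturation; I_C ≈ 5.6 mA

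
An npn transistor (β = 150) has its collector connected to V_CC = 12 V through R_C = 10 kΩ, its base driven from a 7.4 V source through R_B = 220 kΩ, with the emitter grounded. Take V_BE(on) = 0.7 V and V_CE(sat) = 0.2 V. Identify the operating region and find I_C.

saturation; I_C ≈ 1.2 mA

Assume active: I_B = (7.4 − 0.7)/220 = 0.0305 mA, giving I_C = β·I_B = 4.57 mA.
But then V_CE = 12 − 4.57×10 = -33.7 V < V_CE(sat) = 0.2 V — impossible in the active region.
So the transistor is saturated. With V_CE = 0.2 V, I_C = (V_CC − 0.2)/R_C = 11.8/10 = 1.18 mA.
Check: β·I_B = 4.57 mA > I_C = 1.18 mA, confirming saturation.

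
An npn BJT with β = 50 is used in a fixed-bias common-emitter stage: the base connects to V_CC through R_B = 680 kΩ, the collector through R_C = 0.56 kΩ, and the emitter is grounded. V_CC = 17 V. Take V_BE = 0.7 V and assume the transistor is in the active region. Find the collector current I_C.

Base loop: V_CC = I_B·R_B + V_BE, so I_B = (17 − 0.7)/680 kΩ = 0.024 mA.
In the active region I_C = β·I_B = 50 × 0.024 = 1.2 mA.
Collector loop: V_CE = V_CC − I_C·R_C = 17 − 1.2×0.56 = 16.3 V.
Since V_CE = 16.3 V > V_CE(sat) ≈ 0.2 V, the transistor is in the active region as assumed.

I_C ≈ 1.2 mA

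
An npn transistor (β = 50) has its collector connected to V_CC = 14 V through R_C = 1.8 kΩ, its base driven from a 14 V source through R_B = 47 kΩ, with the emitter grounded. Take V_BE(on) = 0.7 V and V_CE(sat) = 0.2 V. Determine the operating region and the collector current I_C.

Assume active: I_B = (14 − 0.7)/47 = 0.283 mA, giving I_C = β·I_B = 14.1 mA.
But then V_CE = 14 − 14.1×1.8 = -11.5 V < V_CE(sat) = 0.2 V — impossible in the active region.
So the transistor is saturated. With V_CE = 0.2 V, I_C = (V_CC − 0.2)/R_C = 13.8/1.8 = 7.67 mA.
Check: β·I_B = 14.1 mA > I_C = 7.67 mA, confirming saturation.

saturation; I_C ≈ 7.7 mA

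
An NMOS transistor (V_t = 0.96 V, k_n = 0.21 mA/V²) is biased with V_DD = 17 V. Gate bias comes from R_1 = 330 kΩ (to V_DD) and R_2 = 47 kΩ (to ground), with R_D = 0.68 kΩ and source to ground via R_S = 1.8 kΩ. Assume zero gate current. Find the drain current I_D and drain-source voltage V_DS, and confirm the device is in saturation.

I_D ≈ 0.1 mA, V_DS ≈ 17 V

V_G = V_DD·R_2/(R_1+R_2) = 17×47/377 = 2.12 V.
Assume saturation: I_D = (k_n/2)(V_GS − V_t)² with V_GS = V_G − I_D·R_S = 2.12 − 1.8·I_D.
Substituting gives 0.34·I_D² − 1.44·I_D + 0.141 = 0, with roots I_D = 0.101 or 4.13 mA.
The root I_D = 4.13 mA gives V_GS = -5.31 V ≤ V_t, so take I_D = 0.101 mA.
Then V_GS = 1.94 V and V_DS = V_DD − I_D(R_D+R_S) = 17 − 0.101×2.48 = 16.8 V.
Saturation requires V_DS ≥ V_GS − V_t = 0.978 V; 16.8 ≥ 0.978 ✓.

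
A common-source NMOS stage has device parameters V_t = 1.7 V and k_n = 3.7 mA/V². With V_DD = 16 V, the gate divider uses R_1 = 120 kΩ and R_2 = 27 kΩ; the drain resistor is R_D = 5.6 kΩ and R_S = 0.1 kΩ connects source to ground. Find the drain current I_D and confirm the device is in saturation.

V_G = V_DD·R_2/(R_1+R_2) = 16×27/147 = 2.94 V.
Assume saturation: I_D = (k_n/2)(V_GS − V_t)² with V_GS = V_G − I_D·R_S = 2.94 − 0.1·I_D.
Substituting gives 0.0185·I_D² − 1.46·I_D + 2.84 = 0, with roots I_D = 2 or 76.8 mA.
The root I_D = 76.8 mA gives V_GS = -4.74 V ≤ V_t, so take I_D = 2 mA.
Then V_GS = 2.74 V and V_DS = V_DD − I_D(R_D+R_S) = 16 − 2×5.7 = 4.62 V.
Saturation requires V_DS ≥ V_GS − V_t = 1.04 V; 4.62 ≥ 1.04 ✓.

I_D ≈ 2 mA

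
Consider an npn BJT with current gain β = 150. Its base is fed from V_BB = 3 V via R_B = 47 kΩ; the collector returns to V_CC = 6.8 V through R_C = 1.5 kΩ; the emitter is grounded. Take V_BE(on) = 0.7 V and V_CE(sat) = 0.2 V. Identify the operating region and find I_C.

Assume active: I_B = (3 − 0.7)/47 = 0.0489 mA, giving I_C = β·I_B = 7.34 mA.
But then V_CE = 6.8 − 7.34×1.5 = -4.21 V < V_CE(sat) = 0.2 V — impossible in the active region.
So the transistor is saturated. With V_CE = 0.2 V, I_C = (V_CC − 0.2)/R_C = 6.6/1.5 = 4.4 mA.
Check: β·I_B = 7.34 mA > I_C = 4.4 mA, confirming saturation.

saturation; I_C ≈ 4.4 mA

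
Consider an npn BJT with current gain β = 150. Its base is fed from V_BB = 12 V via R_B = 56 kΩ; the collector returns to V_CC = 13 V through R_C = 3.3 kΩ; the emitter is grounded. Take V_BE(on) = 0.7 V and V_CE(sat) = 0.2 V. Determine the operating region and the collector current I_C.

Assume active: I_B = (12 − 0.7)/56 = 0.202 mA, giving I_C = β·I_B = 30.3 mA.
But then V_CE = 13 − 30.3×3.3 = -86.9 V < V_CE(sat) = 0.2 V — impossible in the active region.
So the transistor is saturated. With V_CE = 0.2 V, I_C = (V_CC − 0.2)/R_C = 12.8/3.3 = 3.88 mA.
Check: β·I_B = 30.3 mA > I_C = 3.88 mA, confirming saturation.

saturation; I_C ≈ 3.9 mA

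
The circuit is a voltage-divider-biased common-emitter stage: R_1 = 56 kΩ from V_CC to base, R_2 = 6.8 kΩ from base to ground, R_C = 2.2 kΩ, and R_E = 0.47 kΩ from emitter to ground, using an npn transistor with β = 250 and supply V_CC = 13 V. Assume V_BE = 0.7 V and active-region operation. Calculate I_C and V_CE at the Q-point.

Thevenize the base divider: V_Th = V_CC·R_2/(R_1+R_2) = 13×6.8/62.8 = 1.41 V, R_Th = R_1‖R_2 = 6.06 kΩ.
Base-emitter loop: V_Th = I_B·R_Th + V_BE + (β+1)I_B·R_E, so I_B = (1.41 − 0.7) / (6.06 + 251×0.47) = 0.00571 mA.
I_C = β·I_B = 250×0.00571 = 1.43 mA, and I_E = (β+1)I_B = 1.43 mA.
V_CE = V_CC − I_C·R_C − I_E·R_E = 13 − 1.43×2.2 − 1.43×0.47 = 9.19 V.
V_CE = 9.19 V > 0.2 V confirms active-region operation.

I_C ≈ 1.4 mA, V_CE ≈ 9.2 V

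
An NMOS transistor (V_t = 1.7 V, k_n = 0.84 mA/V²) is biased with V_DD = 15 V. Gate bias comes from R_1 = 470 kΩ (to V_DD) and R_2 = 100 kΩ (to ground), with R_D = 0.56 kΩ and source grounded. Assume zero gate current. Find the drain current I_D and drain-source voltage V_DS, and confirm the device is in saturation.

I_D ≈ 0.36 mA, V_DS ≈ 15 V

V_G = V_DD·R_2/(R_1+R_2) = 15×100/570 = 2.63 V. With the source grounded, V_GS = V_G = 2.63 V.
Assume saturation: I_D = (k_n/2)(V_GS − V_t)² = (0.84/2)×(2.63 − 1.7)² = 0.42×0.932² = 0.364 mA.
V_DS = V_DD − I_D·R_D = 15 − 0.364×0.56 = 14.8 V.
Saturation requires V_DS ≥ V_GS − V_t = 0.932 V; 14.8 ≥ 0.932 ✓.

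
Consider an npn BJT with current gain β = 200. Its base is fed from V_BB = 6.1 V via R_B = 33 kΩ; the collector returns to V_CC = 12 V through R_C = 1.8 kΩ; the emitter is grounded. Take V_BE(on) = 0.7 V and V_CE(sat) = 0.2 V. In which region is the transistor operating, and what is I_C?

Assume active: I_B = (6.1 − 0.7)/33 = 0.164 mA, giving I_C = β·I_B = 32.7 mA.
But then V_CE = 12 − 32.7×1.8 = -46.9 V < V_CE(sat) = 0.2 V — impossible in the active region.
So the transistor is saturated. With V_CE = 0.2 V, I_C = (V_CC − 0.2)/R_C = 11.8/1.8 = 6.56 mA.
Check: β·I_B = 32.7 mA > I_C = 6.56 mA, confirming saturation.

saturation; I_C ≈ 6.6 mA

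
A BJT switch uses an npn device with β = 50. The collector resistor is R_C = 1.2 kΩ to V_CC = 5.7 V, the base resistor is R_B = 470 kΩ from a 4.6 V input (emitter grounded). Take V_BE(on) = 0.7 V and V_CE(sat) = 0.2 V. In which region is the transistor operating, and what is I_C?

Assume active. Base-emitter loop: I_B = (V_BB − V_BE)/R_B = (4.6 − 0.7)/470 = 0.0083 mA.
I_C = β·I_B = 50×0.0083 = 0.415 mA.
V_CE = V_CC − I_C·R_C = 5.7 − 0.415×1.2 = 5.2 V > V_CE(sat), so the active-region assumption holds.

active; I_C ≈ 0.41 mA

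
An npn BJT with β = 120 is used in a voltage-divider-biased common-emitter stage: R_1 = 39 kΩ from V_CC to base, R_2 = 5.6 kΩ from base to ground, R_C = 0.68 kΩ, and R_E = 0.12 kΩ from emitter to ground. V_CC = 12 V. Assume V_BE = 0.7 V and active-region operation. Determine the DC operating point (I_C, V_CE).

Thevenize the base divider: V_Th = V_CC·R_2/(R_1+R_2) = 12×5.6/44.6 = 1.51 V, R_Th = R_1‖R_2 = 4.9 kΩ.
Base-emitter loop: V_Th = I_B·R_Th + V_BE + (β+1)I_B·R_E, so I_B = (1.51 − 0.7) / (4.9 + 121×0.12) = 0.0415 mA.
I_C = β·I_B = 120×0.0415 = 4.99 mA, and I_E = (β+1)I_B = 5.03 mA.
V_CE = V_CC − I_C·R_C − I_E·R_E = 12 − 4.99×0.68 − 5.03×0.12 = 8.01 V.
V_CE = 8.01 V > 0.2 V confirms active-region operation.

I_C ≈ 5 mA, V_CE ≈ 8 V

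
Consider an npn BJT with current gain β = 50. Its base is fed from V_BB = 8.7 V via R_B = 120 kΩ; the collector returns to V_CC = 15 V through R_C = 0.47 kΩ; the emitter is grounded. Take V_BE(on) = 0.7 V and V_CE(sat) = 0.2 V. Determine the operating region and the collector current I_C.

Assume active. Base-emitter loop: I_B = (V_BB − V_BE)/R_B = (8.7 − 0.7)/120 = 0.0667 mA.
I_C = β·I_B = 50×0.0667 = 3.33 mA.
V_CE = V_CC − I_C·R_C = 15 − 3.33×0.47 = 13.4 V > V_CE(sat), so the active-region assumption holds.

active; I_C ≈ 3.3 mA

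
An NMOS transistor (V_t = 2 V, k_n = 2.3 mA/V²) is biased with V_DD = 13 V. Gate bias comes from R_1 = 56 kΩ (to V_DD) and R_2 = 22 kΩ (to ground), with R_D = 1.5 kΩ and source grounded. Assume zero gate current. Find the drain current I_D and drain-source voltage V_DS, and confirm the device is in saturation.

I_D ≈ 3.2 mA, V_DS ≈ 8.2 V

V_G = V_DD·R_2/(R_1+R_2) = 13×22/78 = 3.67 V. With the source grounded, V_GS = V_G = 3.67 V.
Assume saturation: I_D = (k_n/2)(V_GS − V_t)² = (2.3/2)×(3.67 − 2)² = 1.15×1.67² = 3.19 mA.
V_DS = V_DD − I_D·R_D = 13 − 3.19×1.5 = 8.21 V.
Saturation requires V_DS ≥ V_GS − V_t = 1.67 V; 8.21 ≥ 1.67 ✓.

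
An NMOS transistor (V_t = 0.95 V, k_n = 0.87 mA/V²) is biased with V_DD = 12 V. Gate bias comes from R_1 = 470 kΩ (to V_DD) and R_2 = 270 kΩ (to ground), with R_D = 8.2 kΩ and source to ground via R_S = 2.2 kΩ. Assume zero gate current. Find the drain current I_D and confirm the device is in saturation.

I_D ≈ 0.9 mA

V_G = V_DD·R_2/(R_1+R_2) = 12×270/740 = 4.38 V.
Assume saturation: I_D = (k_n/2)(V_GS − V_t)² with V_GS = V_G − I_D·R_S = 4.38 − 2.2·I_D.
Substituting gives 2.11·I_D² − 7.56·I_D + 5.11 = 0, with roots I_D = 0.903 or 2.69 mA.
The root I_D = 2.69 mA gives V_GS = -1.54 V ≤ V_t, so take I_D = 0.903 mA.
Then V_GS = 2.39 V and V_DS = V_DD − I_D(R_D+R_S) = 12 − 0.903×10.4 = 2.61 V.
Saturation requires V_DS ≥ V_GS − V_t = 1.44 V; 2.61 ≥ 1.44 ✓.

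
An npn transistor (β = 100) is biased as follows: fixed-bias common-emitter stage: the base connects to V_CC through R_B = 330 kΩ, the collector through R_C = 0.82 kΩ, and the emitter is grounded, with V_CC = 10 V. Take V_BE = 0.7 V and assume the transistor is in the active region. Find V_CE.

V_CE ≈ 7.7 V

Base loop: V_CC = I_B·R_B + V_BE, so I_B = (10 − 0.7)/330 kΩ = 0.0282 mA.
In the active region I_C = β·I_B = 100 × 0.0282 = 2.82 mA.
Collector loop: V_CE = V_CC − I_C·R_C = 10 − 2.82×0.82 = 7.69 V.
Since V_CE = 7.69 V > V_CE(sat) ≈ 0.2 V, the transistor is in the active region as assumed.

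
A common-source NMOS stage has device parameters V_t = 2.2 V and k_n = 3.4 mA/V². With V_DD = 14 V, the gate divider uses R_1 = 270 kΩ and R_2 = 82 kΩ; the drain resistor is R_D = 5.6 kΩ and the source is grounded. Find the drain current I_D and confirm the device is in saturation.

V_G = V_DD·R_2/(R_1+R_2) = 14×82/352 = 3.26 V. With the source grounded, V_GS = V_G = 3.26 V.
Assume saturation: I_D = (k_n/2)(V_GS − V_t)² = (3.4/2)×(3.26 − 2.2)² = 1.7×1.06² = 1.92 mA.
V_DS = V_DD − I_D·R_D = 14 − 1.92×5.6 = 3.28 V.
Saturation requires V_DS ≥ V_GS − V_t = 1.06 V; 3.28 ≥ 1.06 ✓.

I_D ≈ 1.9 mA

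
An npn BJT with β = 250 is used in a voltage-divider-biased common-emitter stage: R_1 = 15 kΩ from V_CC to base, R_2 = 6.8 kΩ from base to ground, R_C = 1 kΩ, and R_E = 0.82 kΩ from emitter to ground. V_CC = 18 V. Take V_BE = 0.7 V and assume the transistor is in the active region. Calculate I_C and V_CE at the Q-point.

Thevenize the base divider: V_Th = V_CC·R_2/(R_1+R_2) = 18×6.8/21.8 = 5.61 V, R_Th = R_1‖R_2 = 4.68 kΩ.
Base-emitter loop: V_Th = I_B·R_Th + V_BE + (β+1)I_B·R_E, so I_B = (5.61 − 0.7) / (4.68 + 251×0.82) = 0.0233 mA.
I_C = β·I_B = 250×0.0233 = 5.84 mA, and I_E = (β+1)I_B = 5.86 mA.
V_CE = V_CC − I_C·R_C − I_E·R_E = 18 − 5.84×1 − 5.86×0.82 = 7.36 V.
V_CE = 7.36 V > 0.2 V confirms active-region operation.

I_C ≈ 5.8 mA, V_CE ≈ 7.4 V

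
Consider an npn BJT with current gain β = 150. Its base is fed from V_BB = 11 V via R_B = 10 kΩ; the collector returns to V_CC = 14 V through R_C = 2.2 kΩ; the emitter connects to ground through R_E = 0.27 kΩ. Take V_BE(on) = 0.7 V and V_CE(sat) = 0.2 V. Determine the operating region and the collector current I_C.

saturation; I_C ≈ 5.5 mA

Assume active: I_B = (11 − 0.7)/(10 + 151×0.27) = 0.203 mA, I_C = β·I_B = 30.4 mA.
Then V_CE = 14 − 30.4×2.2 − 30.6×0.27 = -61.2 V < 0.2 V — the active assumption fails.
Re-solve with V_CE = 0.2 V. KCL at the emitter: V_E/R_E = (V_BB−0.7−V_E)/R_B + (V_CC−0.2−V_E)/R_C, giving V_E = 1.71 V.
I_C = (V_CC − 0.2 − V_E)/R_C = (13.8 − 1.71)/2.2 = 5.49 mA.
Check: I_B = (10.3 − 1.71)/10 = 0.859 mA, and β·I_B = 129 mA > I_C, confirming saturation.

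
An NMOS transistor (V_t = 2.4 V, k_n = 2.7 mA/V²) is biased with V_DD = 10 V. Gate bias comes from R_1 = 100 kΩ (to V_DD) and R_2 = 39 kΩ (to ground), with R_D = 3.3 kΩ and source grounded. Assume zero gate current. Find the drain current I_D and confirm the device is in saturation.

V_G = V_DD·R_2/(R_1+R_2) = 10×39/139 = 2.81 V. With the source grounded, V_GS = V_G = 2.81 V.
Assume saturation: I_D = (k_n/2)(V_GS − V_t)² = (2.7/2)×(2.81 − 2.4)² = 1.35×0.406² = 0.222 mA.
V_DS = V_DD − I_D·R_D = 10 − 0.222×3.3 = 9.27 V.
Saturation requires V_DS ≥ V_GS − V_t = 0.406 V; 9.27 ≥ 0.406 ✓.

I_D ≈ 0.22 mA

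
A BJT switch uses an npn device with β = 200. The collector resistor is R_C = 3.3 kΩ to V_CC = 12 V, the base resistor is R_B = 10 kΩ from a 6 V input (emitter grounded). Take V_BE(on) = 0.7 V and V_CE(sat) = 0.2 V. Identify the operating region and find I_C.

Assume active: I_B = (6 − 0.7)/10 = 0.53 mA, giving I_C = β·I_B = 106 mA.
But then V_CE = 12 − 106×3.3 = -338 V < V_CE(sat) = 0.2 V — impossible in the active region.
So the transistor is saturated. With V_CE = 0.2 V, I_C = (V_CC − 0.2)/R_C = 11.8/3.3 = 3.58 mA.
Check: β·I_B = 106 mA > I_C = 3.58 mA, confirming saturation.

saturation; I_C ≈ 3.6 mA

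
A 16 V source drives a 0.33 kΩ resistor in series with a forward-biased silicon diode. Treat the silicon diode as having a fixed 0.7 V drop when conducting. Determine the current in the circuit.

I ≈ 46 mA

KVL around the loop: 16 = V_D + I·R = 0.7 + I × 0.33 kΩ.
So I = (16 − 0.7) / 0.33 kΩ = 15.3 / 0.33 = 46.4 mA.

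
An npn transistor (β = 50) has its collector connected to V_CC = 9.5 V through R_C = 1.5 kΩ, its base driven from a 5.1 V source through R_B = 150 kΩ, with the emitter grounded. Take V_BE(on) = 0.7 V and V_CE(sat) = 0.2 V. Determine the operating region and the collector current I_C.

active; I_C ≈ 1.5 mA

Assume active. Base-emitter loop: I_B = (V_BB − V_BE)/R_B = (5.1 − 0.7)/150 = 0.0293 mA.
I_C = β·I_B = 50×0.0293 = 1.47 mA.
V_CE = V_CC − I_C·R_C = 9.5 − 1.47×1.5 = 7.3 V > V_CE(sat), so the active-region assumption holds.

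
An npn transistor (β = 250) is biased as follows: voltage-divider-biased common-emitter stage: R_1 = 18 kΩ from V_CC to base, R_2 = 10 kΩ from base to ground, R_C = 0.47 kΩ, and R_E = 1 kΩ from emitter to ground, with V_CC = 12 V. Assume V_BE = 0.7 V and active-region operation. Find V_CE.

Thevenize the base divider: V_Th = V_CC·R_2/(R_1+R_2) = 12×10/28 = 4.29 V, R_Th = R_1‖R_2 = 6.43 kΩ.
Base-emitter loop: V_Th = I_B·R_Th + V_BE + (β+1)I_B·R_E, so I_B = (4.29 − 0.7) / (6.43 + 251×1) = 0.0139 mA.
I_C = β·I_B = 250×0.0139 = 3.48 mA, and I_E = (β+1)I_B = 3.5 mA.
V_CE = V_CC − I_C·R_C − I_E·R_E = 12 − 3.48×0.47 − 3.5×1 = 6.87 V.
V_CE = 6.87 V > 0.2 V confirms active-region operation.

V_CE ≈ 6.9 V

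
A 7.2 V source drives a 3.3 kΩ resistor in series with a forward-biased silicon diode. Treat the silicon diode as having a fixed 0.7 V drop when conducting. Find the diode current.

I ≈ 2 mA

KVL around the loop: 7.2 = V_D + I·R = 0.7 + I × 3.3 kΩ.
So I = (7.2 − 0.7) / 3.3 kΩ = 6.5 / 3.3 = 1.97 mA.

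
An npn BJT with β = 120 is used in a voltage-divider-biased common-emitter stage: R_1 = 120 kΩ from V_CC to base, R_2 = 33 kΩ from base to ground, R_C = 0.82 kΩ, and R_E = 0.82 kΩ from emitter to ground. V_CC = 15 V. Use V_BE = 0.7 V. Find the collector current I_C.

I_C ≈ 2.4 mA

Thevenize the base divider: V_Th = V_CC·R_2/(R_1+R_2) = 15×33/153 = 3.24 V, R_Th = R_1‖R_2 = 25.9 kΩ.
Base-emitter loop: V_Th = I_B·R_Th + V_BE + (β+1)I_B·R_E, so I_B = (3.24 − 0.7) / (25.9 + 121×0.82) = 0.0203 mA.
I_C = β·I_B = 120×0.0203 = 2.43 mA, and I_E = (β+1)I_B = 2.45 mA.
V_CE = V_CC − I_C·R_C − I_E·R_E = 15 − 2.43×0.82 − 2.45×0.82 = 11 V.
V_CE = 11 V > 0.2 V confirms active-region operation.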